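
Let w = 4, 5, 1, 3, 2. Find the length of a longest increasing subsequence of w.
2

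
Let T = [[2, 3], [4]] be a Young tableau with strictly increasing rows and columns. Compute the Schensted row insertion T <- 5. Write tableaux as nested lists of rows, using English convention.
5 is larger than every entry of row 1, so it is appended to row 1. The new tableau is [[2, 3, 5], [4]].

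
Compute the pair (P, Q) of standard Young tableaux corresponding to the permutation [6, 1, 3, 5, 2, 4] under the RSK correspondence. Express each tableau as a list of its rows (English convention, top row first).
Insert each entry of the permutation into P by Schensted row insertion, recording in Q the position of each new cell.

Insert 6: appended to row 1. P = [[6]].
Insert 1: 1 bumps 6 from row 1; 6 starts row 2. P = [[1], [6]].
Insert 3: appended to row 1. P = [[1, 3], [6]].
Insert 5: appended to row 1. P = [[1, 3, 5], [6]].
Insert 2: 2 bumps 3 from row 1; 3 bumps 6 from row 2; 6 starts row 3. P = [[1, 2, 5], [3], [6]].
Insert 4: 4 bumps 5 from row 1; 5 appends to row 2. P = [[1, 2, 4], [3, 5], [6]].

So P = [[1, 2, 4], [3, 5], [6]], Q = [[1, 3, 4], [2, 6], [5]].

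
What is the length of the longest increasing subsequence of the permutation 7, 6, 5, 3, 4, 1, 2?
2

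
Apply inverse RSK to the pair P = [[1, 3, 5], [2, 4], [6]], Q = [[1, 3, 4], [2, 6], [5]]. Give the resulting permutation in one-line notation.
6 2 4 5 1 3

Reverse the RSK construction: for i from n down to 1, find the cell of Q containing i, remove the entry at that cell from P, and reverse-bump it up through P; the value ejected from row 1 is w(i).

Step i=6: Q has 6 at row 2, column 2; remove 4 from row 2 of P and reverse-bump: 4 enters row 1 and ejects 3. So w(6) = 3. P is now [[1, 4, 5], [2], [6]].
Step i=5: Q has 5 at row 3, column 1; remove 6 from row 3 of P and reverse-bump: 6 enters row 2 and ejects 2; 2 enters row 1 and ejects 1. So w(5) = 1. P is now [[2, 4, 5], [6]].
Step i=4: Q has 4 at row 1, column 3; remove that cell from P, ejecting 5. So w(4) = 5. P is now [[2, 4], [6]].
Step i=3: Q has 3 at row 1, column 2; remove that cell from P, ejecting 4. So w(3) = 4. P is now [[2], [6]].
Step i=2: Q has 2 at row 2, column 1; remove 6 from row 2 of P and reverse-bump: 6 enters row 1 and ejects 2. So w(2) = 2. P is now [[6]].
Step i=1: Q has 1 at row 1, column 1; remove that cell from P, ejecting 6. So w(1) = 6. P is now [].

So w = 6 2 4 5 1 3.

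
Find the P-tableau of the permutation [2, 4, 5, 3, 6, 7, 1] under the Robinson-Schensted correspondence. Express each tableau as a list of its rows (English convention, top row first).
Insert 2: appended to row 1. P = [[2]].
Insert 4: appended to row 1. P = [[2, 4]].
Insert 5: appended to row 1. P = [[2, 4, 5]].
Insert 3: 3 bumps 4 from row 1; 4 starts row 2. P = [[2, 3, 5], [4]].
Insert 6: appended to row 1. P = [[2, 3, 5, 6], [4]].
Insert 7: appended to row 1. P = [[2, 3, 5, 6, 7], [4]].
Insert 1: 1 bumps 2 from row 1; 2 bumps 4 from row 2; 4 starts row 3. P = [[1, 3, 5, 6, 7], [2], [4]].

So P = [[1, 3, 5, 6, 7], [2], [4]].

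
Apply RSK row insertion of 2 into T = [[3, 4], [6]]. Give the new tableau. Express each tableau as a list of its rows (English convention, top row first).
[[2, 4], [3], [6]]

In row 1, 2 replaces 3 (the leftmost entry greater than 2); 3 is bumped to row 2. In row 2, 3 replaces 6 (the leftmost entry greater than 3); 6 is bumped to row 3. 6 starts a new row 3. The new tableau is [[2, 4], [3], [6]].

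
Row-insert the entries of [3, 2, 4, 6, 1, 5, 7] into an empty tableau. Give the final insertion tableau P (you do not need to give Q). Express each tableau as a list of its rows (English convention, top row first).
P = [[1, 4, 5, 7], [2, 6], [3]]

After inserting 3: P = [[3]].
After inserting 2: P = [[2], [3]].
After inserting 4: P = [[2, 4], [3]].
After inserting 6: P = [[2, 4, 6], [3]].
After inserting 1: P = [[1, 4, 6], [2], [3]].
After inserting 5: P = [[1, 4, 5], [2, 6], [3]].
After inserting 7: P = [[1, 4, 5, 7], [2, 6], [3]].

So P = [[1, 4, 5, 7], [2, 6], [3]].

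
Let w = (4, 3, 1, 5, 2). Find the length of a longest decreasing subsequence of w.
3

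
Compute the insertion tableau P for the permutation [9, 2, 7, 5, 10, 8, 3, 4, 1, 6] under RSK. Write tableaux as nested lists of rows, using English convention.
P = [[1, 3, 4, 6], [2, 8], [5, 10], [7], [9]]

Insert 9: appended to row 1. P = [[9]].
Insert 2: 2 bumps 9 from row 1; 9 starts row 2. P = [[2], [9]].
Insert 7: appended to row 1. P = [[2, 7], [9]].
Insert 5: 5 bumps 7 from row 1; 7 bumps 9 from row 2; 9 starts row 3. P = [[2, 5], [7], [9]].
Insert 10: appended to row 1. P = [[2, 5, 10], [7], [9]].
Insert 8: 8 bumps 10 from row 1; 10 appends to row 2. P = [[2, 5, 8], [7, 10], [9]].
Insert 3: 3 bumps 5 from row 1; 5 bumps 7 from row 2; 7 bumps 9 from row 3; 9 starts row 4. P = [[2, 3, 8], [5, 10], [7], [9]].
Insert 4: 4 bumps 8 from row 1; 8 bumps 10 from row 2; 10 appends to row 3. P = [[2, 3, 4], [5, 8], [7, 10], [9]].
Insert 1: 1 bumps 2 from row 1; 2 bumps 5 from row 2; 5 bumps 7 from row 3; 7 bumps 9 from row 4; 9 starts row 5. P = [[1, 3, 4], [2, 8], [5, 10], [7], [9]].
Insert 6: appended to row 1. P = [[1, 3, 4, 6], [2, 8], [5, 10], [7], [9]].

So P = [[1, 3, 4, 6], [2, 8], [5, 10], [7], [9]].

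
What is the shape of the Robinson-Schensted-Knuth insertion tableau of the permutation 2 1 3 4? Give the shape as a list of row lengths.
Row-insert each entry into an empty tableau.

After inserting 2: P = [[2]].
After inserting 1: P = [[1], [2]].
After inserting 3: P = [[1, 3], [2]].
After inserting 4: P = [[1, 3, 4], [2]].

The final insertion tableau P = [[1, 3, 4], [2]] has shape [3, 1].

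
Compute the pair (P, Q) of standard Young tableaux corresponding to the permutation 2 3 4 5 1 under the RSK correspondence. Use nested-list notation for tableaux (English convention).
P = [[1, 3, 4, 5], [2]], Q = [[1, 2, 3, 4], [5]]

Insert each entry of the permutation into P by Schensted row insertion, recording in Q the position of each new cell.

Insert 2: appended to row 1. P = [[2]].
Insert 3: appended to row 1. P = [[2, 3]].
Insert 4: appended to row 1. P = [[2, 3, 4]].
Insert 5: appended to row 1. P = [[2, 3, 4, 5]].
Insert 1: 1 bumps 2 from row 1; 2 starts row 2. P = [[1, 3, 4, 5], [2]].

So P = [[1, 3, 4, 5], [2]], Q = [[1, 2, 3, 4], [5]].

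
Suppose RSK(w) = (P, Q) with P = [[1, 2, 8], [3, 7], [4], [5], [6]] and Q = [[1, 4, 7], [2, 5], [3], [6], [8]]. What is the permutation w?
6 5 1 7 4 3 8 2

Reverse the RSK construction: for i from n down to 1, find the cell of Q containing i, remove the entry at that cell from P, and reverse-bump it up through P; the value ejected from row 1 is w(i).

Step i=8: Q has 8 at row 5, column 1; remove 6 from row 5 of P and reverse-bump: 6 enters row 4 and ejects 5; 5 enters row 3 and ejects 4; 4 enters row 2 and ejects 3; 3 enters row 1 and ejects 2. So w(8) = 2. P is now [[1, 3, 8], [4, 7], [5], [6]].
Step i=7: Q has 7 at row 1, column 3; remove that cell from P, ejecting 8. So w(7) = 8. P is now [[1, 3], [4, 7], [5], [6]].
Step i=6: Q has 6 at row 4, column 1; remove 6 from row 4 of P and reverse-bump: 6 enters row 3 and ejects 5; 5 enters row 2 and ejects 4; 4 enters row 1 and ejects 3. So w(6) = 3. P is now [[1, 4], [5, 7], [6]].
Step i=5: Q has 5 at row 2, column 2; remove 7 from row 2 of P and reverse-bump: 7 enters row 1 and ejects 4. So w(5) = 4. P is now [[1, 7], [5], [6]].
Step i=4: Q has 4 at row 1, column 2; remove that cell from P, ejecting 7. So w(4) = 7. P is now [[1], [5], [6]].
Step i=3: Q has 3 at row 3, column 1; remove 6 from row 3 of P and reverse-bump: 6 enters row 2 and ejects 5; 5 enters row 1 and ejects 1. So w(3) = 1. P is now [[5], [6]].
Step i=2: Q has 2 at row 2, column 1; remove 6 from row 2 of P and reverse-bump: 6 enters row 1 and ejects 5. So w(2) = 5. P is now [[6]].
Step i=1: Q has 1 at row 1, column 1; remove that cell from P, ejecting 6. So w(1) = 6. P is now [].

So w = 6 5 1 7 4 3 8 2.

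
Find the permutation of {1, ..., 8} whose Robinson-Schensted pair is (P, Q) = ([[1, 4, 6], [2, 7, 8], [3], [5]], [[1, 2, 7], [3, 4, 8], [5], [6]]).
Reverse the RSK construction: for i from n down to 1, find the cell of Q containing i, remove the entry at that cell from P, and reverse-bump it up through P; the value ejected from row 1 is w(i).

Step i=8: Q has 8 at row 2, column 3; remove 8 from row 2 of P and reverse-bump: 8 enters row 1 and ejects 6. So w(8) = 6. P is now [[1, 4, 8], [2, 7], [3], [5]].
Step i=7: Q has 7 at row 1, column 3; remove that cell from P, ejecting 8. So w(7) = 8. P is now [[1, 4], [2, 7], [3], [5]].
Step i=6: Q has 6 at row 4, column 1; remove 5 from row 4 of P and reverse-bump: 5 enters row 3 and ejects 3; 3 enters row 2 and ejects 2; 2 enters row 1 and ejects 1. So w(6) = 1. P is now [[2, 4], [3, 7], [5]].
Step i=5: Q has 5 at row 3, column 1; remove 5 from row 3 of P and reverse-bump: 5 enters row 2 and ejects 3; 3 enters row 1 and ejects 2. So w(5) = 2. P is now [[3, 4], [5, 7]].
Step i=4: Q has 4 at row 2, column 2; remove 7 from row 2 of P and reverse-bump: 7 enters row 1 and ejects 4. So w(4) = 4. P is now [[3, 7], [5]].
Step i=3: Q has 3 at row 2, column 1; remove 5 from row 2 of P and reverse-bump: 5 enters row 1 and ejects 3. So w(3) = 3. P is now [[5, 7]].
Step i=2: Q has 2 at row 1, column 2; remove that cell from P, ejecting 7. So w(2) = 7. P is now [[5]].
Step i=1: Q has 1 at row 1, column 1; remove that cell from P, ejecting 5. So w(1) = 5. P is now [].

So w = 5 7 3 4 2 1 8 6.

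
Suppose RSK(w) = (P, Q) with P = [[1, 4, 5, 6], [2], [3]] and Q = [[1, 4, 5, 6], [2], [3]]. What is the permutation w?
3 2 1 4 5 6

Reverse the RSK construction: for i from n down to 1, find the cell of Q containing i, remove the entry at that cell from P, and reverse-bump it up through P; the value ejected from row 1 is w(i).

Step i=6: Q has 6 at row 1, column 4; remove that cell from P, ejecting 6. So w(6) = 6. P is now [[1, 4, 5], [2], [3]].
Step i=5: Q has 5 at row 1, column 3; remove that cell from P, ejecting 5. So w(5) = 5. P is now [[1, 4], [2], [3]].
Step i=4: Q has 4 at row 1, column 2; remove that cell from P, ejecting 4. So w(4) = 4. P is now [[1], [2], [3]].
Step i=3: Q has 3 at row 3, column 1; remove 3 from row 3 of P and reverse-bump: 3 enters row 2 and ejects 2; 2 enters row 1 and ejects 1. So w(3) = 1. P is now [[2], [3]].
Step i=2: Q has 2 at row 2, column 1; remove 3 from row 2 of P and reverse-bump: 3 enters row 1 and ejects 2. So w(2) = 2. P is now [[3]].
Step i=1: Q has 1 at row 1, column 1; remove that cell from P, ejecting 3. So w(1) = 3. P is now [].

So w = 3 2 1 4 5 6.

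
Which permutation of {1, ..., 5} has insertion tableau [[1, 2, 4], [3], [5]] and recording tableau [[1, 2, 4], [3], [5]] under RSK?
Reverse the RSK construction: for i from n down to 1, find the cell of Q containing i, remove the entry at that cell from P, and reverse-bump it up through P; the value ejected from row 1 is w(i).

Step i=5: Q has 5 at row 3, column 1; remove 5 from row 3 of P and reverse-bump: 5 enters row 2 and ejects 3; 3 enters row 1 and ejects 2. So w(5) = 2. P is now [[1, 3, 4], [5]].
Step i=4: Q has 4 at row 1, column 3; remove that cell from P, ejecting 4. So w(4) = 4. P is now [[1, 3], [5]].
Step i=3: Q has 3 at row 2, column 1; remove 5 from row 2 of P and reverse-bump: 5 enters row 1 and ejects 3. So w(3) = 3. P is now [[1, 5]].
Step i=2: Q has 2 at row 1, column 2; remove that cell from P, ejecting 5. So w(2) = 5. P is now [[1]].
Step i=1: Q has 1 at row 1, column 1; remove that cell from P, ejecting 1. So w(1) = 1. P is now [].

So w = 1 5 3 4 2.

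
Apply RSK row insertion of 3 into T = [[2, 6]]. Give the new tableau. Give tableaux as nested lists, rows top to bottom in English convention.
[[2, 3], [6]]

In row 1, 3 replaces 6 (the leftmost entry greater than 3); 6 is bumped to row 2. 6 starts a new row 2. The new tableau is [[2, 3], [6]].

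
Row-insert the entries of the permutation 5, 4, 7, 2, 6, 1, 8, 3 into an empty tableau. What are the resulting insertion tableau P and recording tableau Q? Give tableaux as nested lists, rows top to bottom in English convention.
P = [[1, 3, 8], [2, 6], [4, 7], [5]], Q = [[1, 3, 7], [2, 5], [4, 8], [6]]

Insert each entry of the permutation into P by Schensted row insertion, recording in Q the position of each new cell.

After inserting 5: P = [[5]].
After inserting 4: P = [[4], [5]].
After inserting 7: P = [[4, 7], [5]].
After inserting 2: P = [[2, 7], [4], [5]].
After inserting 6: P = [[2, 6], [4, 7], [5]].
After inserting 1: P = [[1, 6], [2, 7], [4], [5]].
After inserting 8: P = [[1, 6, 8], [2, 7], [4], [5]].
After inserting 3: P = [[1, 3, 8], [2, 6], [4, 7], [5]].

So P = [[1, 3, 8], [2, 6], [4, 7], [5]], Q = [[1, 3, 7], [2, 5], [4, 8], [6]].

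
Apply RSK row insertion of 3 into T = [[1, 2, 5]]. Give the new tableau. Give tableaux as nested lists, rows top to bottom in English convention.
[[1, 2, 3], [5]]

In row 1, 3 replaces 5 (the leftmost entry greater than 3); 5 is bumped to row 2. 5 starts a new row 2. The new tableau is [[1, 2, 3], [5]].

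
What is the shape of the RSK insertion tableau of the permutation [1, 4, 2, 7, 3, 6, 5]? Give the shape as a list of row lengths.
Row-insert each entry into an empty tableau.

After inserting 1: P = [[1]].
After inserting 4: P = [[1, 4]].
After inserting 2: P = [[1, 2], [4]].
After inserting 7: P = [[1, 2, 7], [4]].
After inserting 3: P = [[1, 2, 3], [4, 7]].
After inserting 6: P = [[1, 2, 3, 6], [4, 7]].
After inserting 5: P = [[1, 2, 3, 5], [4, 6], [7]].

The final insertion tableau P = [[1, 2, 3, 5], [4, 6], [7]] has shape [4, 2, 1].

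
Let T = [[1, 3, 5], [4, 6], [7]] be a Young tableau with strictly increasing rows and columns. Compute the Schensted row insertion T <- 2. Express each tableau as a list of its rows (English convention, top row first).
In row 1, 2 replaces 3 (the leftmost entry greater than 2); 3 is bumped to row 2. In row 2, 3 replaces 4 (the leftmost entry greater than 3); 4 is bumped to row 3. In row 3, 4 replaces 7 (the leftmost entry greater than 4); 7 is bumped to row 4. 7 starts a new row 4. The new tableau is [[1, 2, 5], [3, 6], [4], [7]].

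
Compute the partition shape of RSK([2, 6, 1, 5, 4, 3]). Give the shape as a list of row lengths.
[2, 2, 1, 1]

Row-insert each entry into an empty tableau.

After inserting 2: P = [[2]].
After inserting 6: P = [[2, 6]].
After inserting 1: P = [[1, 6], [2]].
After inserting 5: P = [[1, 5], [2, 6]].
After inserting 4: P = [[1, 4], [2, 5], [6]].
After inserting 3: P = [[1, 3], [2, 4], [5], [6]].

The final insertion tableau P = [[1, 3], [2, 4], [5], [6]] has shape [2, 2, 1, 1].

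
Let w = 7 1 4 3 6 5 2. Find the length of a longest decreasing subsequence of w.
4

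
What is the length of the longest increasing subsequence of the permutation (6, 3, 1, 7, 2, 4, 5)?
4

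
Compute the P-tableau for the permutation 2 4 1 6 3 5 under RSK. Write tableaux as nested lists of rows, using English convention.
P = [[1, 3, 5], [2, 4, 6]]

Insert 2: appended to row 1. P = [[2]].
Insert 4: appended to row 1. P = [[2, 4]].
Insert 1: 1 bumps 2 from row 1; 2 starts row 2. P = [[1, 4], [2]].
Insert 6: appended to row 1. P = [[1, 4, 6], [2]].
Insert 3: 3 bumps 4 from row 1; 4 appends to row 2. P = [[1, 3, 6], [2, 4]].
Insert 5: 5 bumps 6 from row 1; 6 appends to row 2. P = [[1, 3, 5], [2, 4, 6]].

So P = [[1, 3, 5], [2, 4, 6]].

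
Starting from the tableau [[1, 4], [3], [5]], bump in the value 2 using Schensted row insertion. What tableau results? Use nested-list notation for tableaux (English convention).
In row 1, 2 replaces 4 (the leftmost entry greater than 2); 4 is bumped to row 2. 4 is appended to row 2. The new tableau is [[1, 2], [3, 4], [5]].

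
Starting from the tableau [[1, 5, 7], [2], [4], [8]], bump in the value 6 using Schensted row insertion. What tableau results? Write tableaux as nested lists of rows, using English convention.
[[1, 5, 6], [2, 7], [4], [8]]

In row 1, 6 replaces 7 (the leftmost entry greater than 6); 7 is bumped to row 2. 7 is appended to row 2. The new tableau is [[1, 5, 6], [2, 7], [4], [8]].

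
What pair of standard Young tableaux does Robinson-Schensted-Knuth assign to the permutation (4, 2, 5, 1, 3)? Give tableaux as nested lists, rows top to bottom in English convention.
P = [[1, 3], [2, 5], [4]], Q = [[1, 3], [2, 5], [4]]

Insert each entry of the permutation into P by Schensted row insertion, recording in Q the position of each new cell.

Insert 4: appended to row 1. P = [[4]].
Insert 2: 2 bumps 4 from row 1; 4 starts row 2. P = [[2], [4]].
Insert 5: appended to row 1. P = [[2, 5], [4]].
Insert 1: 1 bumps 2 from row 1; 2 bumps 4 from row 2; 4 starts row 3. P = [[1, 5], [2], [4]].
Insert 3: 3 bumps 5 from row 1; 5 appends to row 2. P = [[1, 3], [2, 5], [4]].

So P = [[1, 3], [2, 5], [4]], Q = [[1, 3], [2, 5], [4]].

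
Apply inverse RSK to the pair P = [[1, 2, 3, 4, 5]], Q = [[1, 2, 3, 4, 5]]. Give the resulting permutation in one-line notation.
1 2 3 4 5

Reverse the RSK construction: for i from n down to 1, find the cell of Q containing i, remove the entry at that cell from P, and reverse-bump it up through P; the value ejected from row 1 is w(i).

Step i=5: Q has 5 at row 1, column 5; remove that cell from P, ejecting 5. So w(5) = 5. P is now [[1, 2, 3, 4]].
Step i=4: Q has 4 at row 1, column 4; remove that cell from P, ejecting 4. So w(4) = 4. P is now [[1, 2, 3]].
Step i=3: Q has 3 at row 1, column 3; remove that cell from P, ejecting 3. So w(3) = 3. P is now [[1, 2]].
Step i=2: Q has 2 at row 1, column 2; remove that cell from P, ejecting 2. So w(2) = 2. P is now [[1]].
Step i=1: Q has 1 at row 1, column 1; remove that cell from P, ejecting 1. So w(1) = 1. P is now [].

So w = 1 2 3 4 5.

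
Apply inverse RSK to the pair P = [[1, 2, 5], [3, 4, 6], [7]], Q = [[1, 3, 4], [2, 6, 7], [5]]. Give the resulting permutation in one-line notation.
7 3 4 6 1 2 5

Reverse the RSK construction: for i from n down to 1, find the cell of Q containing i, remove the entry at that cell from P, and reverse-bump it up through P; the value ejected from row 1 is w(i).

Step i=7: Q has 7 at row 2, column 3; remove 6 from row 2 of P and reverse-bump: 6 enters row 1 and ejects 5. So w(7) = 5. P is now [[1, 2, 6], [3, 4], [7]].
Step i=6: Q has 6 at row 2, column 2; remove 4 from row 2 of P and reverse-bump: 4 enters row 1 and ejects 2. So w(6) = 2. P is now [[1, 4, 6], [3], [7]].
Step i=5: Q has 5 at row 3, column 1; remove 7 from row 3 of P and reverse-bump: 7 enters row 2 and ejects 3; 3 enters row 1 and ejects 1. So w(5) = 1. P is now [[3, 4, 6], [7]].
Step i=4: Q has 4 at row 1, column 3; remove that cell from P, ejecting 6. So w(4) = 6. P is now [[3, 4], [7]].
Step i=3: Q has 3 at row 1, column 2; remove that cell from P, ejecting 4. So w(3) = 4. P is now [[3], [7]].
Step i=2: Q has 2 at row 2, column 1; remove 7 from row 2 of P and reverse-bump: 7 enters row 1 and ejects 3. So w(2) = 3. P is now [[7]].
Step i=1: Q has 1 at row 1, column 1; remove that cell from P, ejecting 7. So w(1) = 7. P is now [].

So w = 7 3 4 6 1 2 5.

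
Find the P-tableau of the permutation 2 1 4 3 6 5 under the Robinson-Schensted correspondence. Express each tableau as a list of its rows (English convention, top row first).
After inserting 2: P = [[2]].
After inserting 1: P = [[1], [2]].
After inserting 4: P = [[1, 4], [2]].
After inserting 3: P = [[1, 3], [2, 4]].
After inserting 6: P = [[1, 3, 6], [2, 4]].
After inserting 5: P = [[1, 3, 5], [2, 4, 6]].

So P = [[1, 3, 5], [2, 4, 6]].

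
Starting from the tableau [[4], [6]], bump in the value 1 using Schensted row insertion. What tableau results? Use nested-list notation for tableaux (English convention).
[[1], [4], [6]]

In row 1, 1 replaces 4 (the leftmost entry greater than 1); 4 is bumped to row 2. In row 2, 4 replaces 6 (the leftmost entry greater than 4); 6 is bumped to row 3. 6 starts a new row 3. The new tableau is [[1], [4], [6]].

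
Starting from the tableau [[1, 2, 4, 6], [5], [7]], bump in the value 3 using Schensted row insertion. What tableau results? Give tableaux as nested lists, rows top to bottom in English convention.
[[1, 2, 3, 6], [4], [5], [7]]

In row 1, 3 replaces 4 (the leftmost entry greater than 3); 4 is bumped to row 2. In row 2, 4 replaces 5 (the leftmost entry greater than 4); 5 is bumped to row 3. In row 3, 5 replaces 7 (the leftmost entry greater than 5); 7 is bumped to row 4. 7 starts a new row 4. The new tableau is [[1, 2, 3, 6], [4], [5], [7]].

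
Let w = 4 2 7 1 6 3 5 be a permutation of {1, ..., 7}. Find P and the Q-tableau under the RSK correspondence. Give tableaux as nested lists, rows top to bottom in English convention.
Insert each entry of the permutation into P by Schensted row insertion, recording in Q the position of each new cell.

Insert 4: appended to row 1. P = [[4]].
Insert 2: 2 bumps 4 from row 1; 4 starts row 2. P = [[2], [4]].
Insert 7: appended to row 1. P = [[2, 7], [4]].
Insert 1: 1 bumps 2 from row 1; 2 bumps 4 from row 2; 4 starts row 3. P = [[1, 7], [2], [4]].
Insert 6: 6 bumps 7 from row 1; 7 appends to row 2. P = [[1, 6], [2, 7], [4]].
Insert 3: 3 bumps 6 from row 1; 6 bumps 7 from row 2; 7 appends to row 3. P = [[1, 3], [2, 6], [4, 7]].
Insert 5: appended to row 1. P = [[1, 3, 5], [2, 6], [4, 7]].

So P = [[1, 3, 5], [2, 6], [4, 7]], Q = [[1, 3, 7], [2, 5], [4, 6]].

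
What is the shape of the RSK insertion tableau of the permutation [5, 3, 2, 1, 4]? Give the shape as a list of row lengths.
[2, 1, 1, 1]

Row-insert each entry into an empty tableau.

After inserting 5: P = [[5]].
After inserting 3: P = [[3], [5]].
After inserting 2: P = [[2], [3], [5]].
After inserting 1: P = [[1], [2], [3], [5]].
After inserting 4: P = [[1, 4], [2], [3], [5]].

The final insertion tableau P = [[1, 4], [2], [3], [5]] has shape [2, 1, 1, 1].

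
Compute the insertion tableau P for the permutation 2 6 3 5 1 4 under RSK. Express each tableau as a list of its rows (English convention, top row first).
P = [[1, 3, 4], [2, 5], [6]]

Insert 2: appended to row 1. P = [[2]].
Insert 6: appended to row 1. P = [[2, 6]].
Insert 3: 3 bumps 6 from row 1; 6 starts row 2. P = [[2, 3], [6]].
Insert 5: appended to row 1. P = [[2, 3, 5], [6]].
Insert 1: 1 bumps 2 from row 1; 2 bumps 6 from row 2; 6 starts row 3. P = [[1, 3, 5], [2], [6]].
Insert 4: 4 bumps 5 from row 1; 5 appends to row 2. P = [[1, 3, 4], [2, 5], [6]].

So P = [[1, 3, 4], [2, 5], [6]].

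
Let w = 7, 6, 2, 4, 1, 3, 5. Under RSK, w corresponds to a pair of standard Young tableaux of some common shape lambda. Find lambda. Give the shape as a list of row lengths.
[3, 2, 1, 1]

RSK row insertion gives P = [[1, 3, 5], [2, 4], [6], [7]], which has shape [3, 2, 1, 1].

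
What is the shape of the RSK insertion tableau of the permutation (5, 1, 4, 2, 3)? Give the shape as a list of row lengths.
Row-insert each entry into an empty tableau.

After inserting 5: P = [[5]].
After inserting 1: P = [[1], [5]].
After inserting 4: P = [[1, 4], [5]].
After inserting 2: P = [[1, 2], [4], [5]].
After inserting 3: P = [[1, 2, 3], [4], [5]].

The final insertion tableau P = [[1, 2, 3], [4], [5]] has shape [3, 1, 1].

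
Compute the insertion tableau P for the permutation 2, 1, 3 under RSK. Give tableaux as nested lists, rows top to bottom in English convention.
Insert 2: appended to row 1. P = [[2]].
Insert 1: 1 bumps 2 from row 1; 2 starts row 2. P = [[1], [2]].
Insert 3: appended to row 1. P = [[1, 3], [2]].

So P = [[1, 3], [2]].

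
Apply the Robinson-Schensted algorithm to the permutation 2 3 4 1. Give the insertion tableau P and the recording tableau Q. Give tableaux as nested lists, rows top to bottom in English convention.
Insert each entry of the permutation into P by Schensted row insertion, recording in Q the position of each new cell.

After inserting 2: P = [[2]].
After inserting 3: P = [[2, 3]].
After inserting 4: P = [[2, 3, 4]].
After inserting 1: P = [[1, 3, 4], [2]].

So P = [[1, 3, 4], [2]], Q = [[1, 2, 3], [4]].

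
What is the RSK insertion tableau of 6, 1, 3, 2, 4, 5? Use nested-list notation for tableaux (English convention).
P = [[1, 2, 4, 5], [3], [6]]

Insert 6: appended to row 1. P = [[6]].
Insert 1: 1 bumps 6 from row 1; 6 starts row 2. P = [[1], [6]].
Insert 3: appended to row 1. P = [[1, 3], [6]].
Insert 2: 2 bumps 3 from row 1; 3 bumps 6 from row 2; 6 starts row 3. P = [[1, 2], [3], [6]].
Insert 4: appended to row 1. P = [[1, 2, 4], [3], [6]].
Insert 5: appended to row 1. P = [[1, 2, 4, 5], [3], [6]].

So P = [[1, 2, 4, 5], [3], [6]].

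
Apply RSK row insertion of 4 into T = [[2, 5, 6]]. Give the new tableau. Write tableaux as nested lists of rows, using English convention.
[[2, 4, 6], [5]]

In row 1, 4 replaces 5 (the leftmost entry greater than 4); 5 is bumped to row 2. 5 starts a new row 2. The new tableau is [[2, 4, 6], [5]].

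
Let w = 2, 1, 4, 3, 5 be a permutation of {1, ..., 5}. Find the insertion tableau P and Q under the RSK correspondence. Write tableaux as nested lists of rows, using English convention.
Insert each entry of the permutation into P by Schensted row insertion, recording in Q the position of each new cell.

Insert 2: appended to row 1. P = [[2]].
Insert 1: 1 bumps 2 from row 1; 2 starts row 2. P = [[1], [2]].
Insert 4: appended to row 1. P = [[1, 4], [2]].
Insert 3: 3 bumps 4 from row 1; 4 appends to row 2. P = [[1, 3], [2, 4]].
Insert 5: appended to row 1. P = [[1, 3, 5], [2, 4]].

So P = [[1, 3, 5], [2, 4]], Q = [[1, 3, 5], [2, 4]].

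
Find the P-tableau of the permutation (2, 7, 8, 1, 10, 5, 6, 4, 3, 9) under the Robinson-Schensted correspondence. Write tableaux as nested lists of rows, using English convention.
After inserting 2: P = [[2]].
After inserting 7: P = [[2, 7]].
After inserting 8: P = [[2, 7, 8]].
After inserting 1: P = [[1, 7, 8], [2]].
After inserting 10: P = [[1, 7, 8, 10], [2]].
After inserting 5: P = [[1, 5, 8, 10], [2, 7]].
After inserting 6: P = [[1, 5, 6, 10], [2, 7, 8]].
After inserting 4: P = [[1, 4, 6, 10], [2, 5, 8], [7]].
After inserting 3: P = [[1, 3, 6, 10], [2, 4, 8], [5], [7]].
After inserting 9: P = [[1, 3, 6, 9], [2, 4, 8, 10], [5], [7]].

So P = [[1, 3, 6, 9], [2, 4, 8, 10], [5], [7]].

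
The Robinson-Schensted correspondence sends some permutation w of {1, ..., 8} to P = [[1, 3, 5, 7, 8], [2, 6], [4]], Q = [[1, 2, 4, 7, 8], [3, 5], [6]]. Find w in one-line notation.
Reverse the RSK construction: for i from n down to 1, find the cell of Q containing i, remove the entry at that cell from P, and reverse-bump it up through P; the value ejected from row 1 is w(i).

Step i=8: Q has 8 at row 1, column 5; remove that cell from P, ejecting 8. So w(8) = 8. P is now [[1, 3, 5, 7], [2, 6], [4]].
Step i=7: Q has 7 at row 1, column 4; remove that cell from P, ejecting 7. So w(7) = 7. P is now [[1, 3, 5], [2, 6], [4]].
Step i=6: Q has 6 at row 3, column 1; remove 4 from row 3 of P and reverse-bump: 4 enters row 2 and ejects 2; 2 enters row 1 and ejects 1. So w(6) = 1. P is now [[2, 3, 5], [4, 6]].
Step i=5: Q has 5 at row 2, column 2; remove 6 from row 2 of P and reverse-bump: 6 enters row 1 and ejects 5. So w(5) = 5. P is now [[2, 3, 6], [4]].
Step i=4: Q has 4 at row 1, column 3; remove that cell from P, ejecting 6. So w(4) = 6. P is now [[2, 3], [4]].
Step i=3: Q has 3 at row 2, column 1; remove 4 from row 2 of P and reverse-bump: 4 enters row 1 and ejects 3. So w(3) = 3. P is now [[2, 4]].
Step i=2: Q has 2 at row 1, column 2; remove that cell from P, ejecting 4. So w(2) = 4. P is now [[2]].
Step i=1: Q has 1 at row 1, column 1; remove that cell from P, ejecting 2. So w(1) = 2. P is now [].

So w = 2 4 3 6 5 1 7 8.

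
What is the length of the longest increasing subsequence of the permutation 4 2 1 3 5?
3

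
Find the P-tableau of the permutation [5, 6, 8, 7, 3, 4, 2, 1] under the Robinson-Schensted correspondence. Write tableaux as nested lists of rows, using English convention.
Insert 5: appended to row 1. P = [[5]].
Insert 6: appended to row 1. P = [[5, 6]].
Insert 8: appended to row 1. P = [[5, 6, 8]].
Insert 7: 7 bumps 8 from row 1; 8 starts row 2. P = [[5, 6, 7], [8]].
Insert 3: 3 bumps 5 from row 1; 5 bumps 8 from row 2; 8 starts row 3. P = [[3, 6, 7], [5], [8]].
Insert 4: 4 bumps 6 from row 1; 6 appends to row 2. P = [[3, 4, 7], [5, 6], [8]].
Insert 2: 2 bumps 3 from row 1; 3 bumps 5 from row 2; 5 bumps 8 from row 3; 8 starts row 4. P = [[2, 4, 7], [3, 6], [5], [8]].
Insert 1: 1 bumps 2 from row 1; 2 bumps 3 from row 2; 3 bumps 5 from row 3; 5 bumps 8 from row 4; 8 starts row 5. P = [[1, 4, 7], [2, 6], [3], [5], [8]].

So P = [[1, 4, 7], [2, 6], [3], [5], [8]].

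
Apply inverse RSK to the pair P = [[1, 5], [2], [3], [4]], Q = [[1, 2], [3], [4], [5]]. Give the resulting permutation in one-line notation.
4 5 3 2 1

Reverse the RSK construction: for i from n down to 1, find the cell of Q containing i, remove the entry at that cell from P, and reverse-bump it up through P; the value ejected from row 1 is w(i).

Step i=5: Q has 5 at row 4, column 1; remove 4 from row 4 of P and reverse-bump: 4 enters row 3 and ejects 3; 3 enters row 2 and ejects 2; 2 enters row 1 and ejects 1. So w(5) = 1. P is now [[2, 5], [3], [4]].
Step i=4: Q has 4 at row 3, column 1; remove 4 from row 3 of P and reverse-bump: 4 enters row 2 and ejects 3; 3 enters row 1 and ejects 2. So w(4) = 2. P is now [[3, 5], [4]].
Step i=3: Q has 3 at row 2, column 1; remove 4 from row 2 of P and reverse-bump: 4 enters row 1 and ejects 3. So w(3) = 3. P is now [[4, 5]].
Step i=2: Q has 2 at row 1, column 2; remove that cell from P, ejecting 5. So w(2) = 5. P is now [[4]].
Step i=1: Q has 1 at row 1, column 1; remove that cell from P, ejecting 4. So w(1) = 4. P is now [].

So w = 4 5 3 2 1.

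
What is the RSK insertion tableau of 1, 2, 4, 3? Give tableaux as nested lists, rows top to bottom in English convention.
After inserting 1: P = [[1]].
After inserting 2: P = [[1, 2]].
After inserting 4: P = [[1, 2, 4]].
After inserting 3: P = [[1, 2, 3], [4]].

So P = [[1, 2, 3], [4]].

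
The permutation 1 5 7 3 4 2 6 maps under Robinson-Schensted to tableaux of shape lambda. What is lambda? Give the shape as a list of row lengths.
Row-insert each entry into an empty tableau.

After inserting 1: P = [[1]].
After inserting 5: P = [[1, 5]].
After inserting 7: P = [[1, 5, 7]].
After inserting 3: P = [[1, 3, 7], [5]].
After inserting 4: P = [[1, 3, 4], [5, 7]].
After inserting 2: P = [[1, 2, 4], [3, 7], [5]].
After inserting 6: P = [[1, 2, 4, 6], [3, 7], [5]].

The final insertion tableau P = [[1, 2, 4, 6], [3, 7], [5]] has shape [4, 2, 1].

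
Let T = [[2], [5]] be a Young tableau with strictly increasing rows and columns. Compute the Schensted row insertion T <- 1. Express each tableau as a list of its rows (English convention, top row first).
In row 1, 1 replaces 2 (the leftmost entry greater than 1); 2 is bumped to row 2. In row 2, 2 replaces 5 (the leftmost entry greater than 2); 5 is bumped to row 3. 5 starts a new row 3. The new tableau is [[1], [2], [5]].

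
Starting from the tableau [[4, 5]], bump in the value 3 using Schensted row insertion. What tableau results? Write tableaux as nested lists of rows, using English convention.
[[3, 5], [4]]

In row 1, 3 replaces 4 (the leftmost entry greater than 3); 4 is bumped to row 2. 4 starts a new row 2. The new tableau is [[3, 5], [4]].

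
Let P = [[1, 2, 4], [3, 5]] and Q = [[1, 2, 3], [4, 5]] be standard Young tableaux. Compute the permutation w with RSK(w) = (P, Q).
1 3 5 2 4

Reverse the RSK construction: for i from n down to 1, find the cell of Q containing i, remove the entry at that cell from P, and reverse-bump it up through P; the value ejected from row 1 is w(i).

Step i=5: Q has 5 at row 2, column 2; remove 5 from row 2 of P and reverse-bump: 5 enters row 1 and ejects 4. So w(5) = 4. P is now [[1, 2, 5], [3]].
Step i=4: Q has 4 at row 2, column 1; remove 3 from row 2 of P and reverse-bump: 3 enters row 1 and ejects 2. So w(4) = 2. P is now [[1, 3, 5]].
Step i=3: Q has 3 at row 1, column 3; remove that cell from P, ejecting 5. So w(3) = 5. P is now [[1, 3]].
Step i=2: Q has 2 at row 1, column 2; remove that cell from P, ejecting 3. So w(2) = 3. P is now [[1]].
Step i=1: Q has 1 at row 1, column 1; remove that cell from P, ejecting 1. So w(1) = 1. P is now [].

So w = 1 3 5 2 4.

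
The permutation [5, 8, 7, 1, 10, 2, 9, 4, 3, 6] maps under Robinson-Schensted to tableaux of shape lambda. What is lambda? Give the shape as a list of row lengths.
Row-insert each entry into an empty tableau.

After inserting 5: P = [[5]].
After inserting 8: P = [[5, 8]].
After inserting 7: P = [[5, 7], [8]].
After inserting 1: P = [[1, 7], [5], [8]].
After inserting 10: P = [[1, 7, 10], [5], [8]].
After inserting 2: P = [[1, 2, 10], [5, 7], [8]].
After inserting 9: P = [[1, 2, 9], [5, 7, 10], [8]].
After inserting 4: P = [[1, 2, 4], [5, 7, 9], [8, 10]].
After inserting 3: P = [[1, 2, 3], [4, 7, 9], [5, 10], [8]].
After inserting 6: P = [[1, 2, 3, 6], [4, 7, 9], [5, 10], [8]].

The final insertion tableau P = [[1, 2, 3, 6], [4, 7, 9], [5, 10], [8]] has shape [4, 3, 2, 1].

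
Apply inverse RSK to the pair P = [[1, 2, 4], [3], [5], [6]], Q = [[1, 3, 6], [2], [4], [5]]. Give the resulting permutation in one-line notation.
Reverse RSK: for i = n, n-1, ..., 1, locate i in Q, remove the corresponding corner cell from P, and reverse-bump its entry up through P; the value ejected from row 1 is w(i).

So w = 6 1 5 3 2 4.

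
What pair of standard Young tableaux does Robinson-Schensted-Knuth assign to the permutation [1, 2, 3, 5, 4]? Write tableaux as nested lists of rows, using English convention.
Insert each entry of the permutation into P by Schensted row insertion, recording in Q the position of each new cell.

After inserting 1: P = [[1]].
After inserting 2: P = [[1, 2]].
After inserting 3: P = [[1, 2, 3]].
After inserting 5: P = [[1, 2, 3, 5]].
After inserting 4: P = [[1, 2, 3, 4], [5]].

So P = [[1, 2, 3, 4], [5]], Q = [[1, 2, 3, 4], [5]].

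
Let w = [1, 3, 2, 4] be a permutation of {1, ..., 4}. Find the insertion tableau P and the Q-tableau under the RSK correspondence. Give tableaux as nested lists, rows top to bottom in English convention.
Insert each entry of the permutation into P by Schensted row insertion, recording in Q the position of each new cell.

Insert 1: appended to row 1. P = [[1]].
Insert 3: appended to row 1. P = [[1, 3]].
Insert 2: 2 bumps 3 from row 1; 3 starts row 2. P = [[1, 2], [3]].
Insert 4: appended to row 1. P = [[1, 2, 4], [3]].

So P = [[1, 2, 4], [3]], Q = [[1, 2, 4], [3]].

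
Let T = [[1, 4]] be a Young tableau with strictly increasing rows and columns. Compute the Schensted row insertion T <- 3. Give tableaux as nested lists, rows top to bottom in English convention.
In row 1, 3 replaces 4 (the leftmost entry greater than 3); 4 is bumped to row 2. 4 starts a new row 2. The new tableau is [[1, 3], [4]].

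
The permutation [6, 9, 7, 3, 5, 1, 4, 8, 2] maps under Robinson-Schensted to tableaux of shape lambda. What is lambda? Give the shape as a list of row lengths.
Row-insert each entry into an empty tableau.

After inserting 6: P = [[6]].
After inserting 9: P = [[6, 9]].
After inserting 7: P = [[6, 7], [9]].
After inserting 3: P = [[3, 7], [6], [9]].
After inserting 5: P = [[3, 5], [6, 7], [9]].
After inserting 1: P = [[1, 5], [3, 7], [6], [9]].
After inserting 4: P = [[1, 4], [3, 5], [6, 7], [9]].
After inserting 8: P = [[1, 4, 8], [3, 5], [6, 7], [9]].
After inserting 2: P = [[1, 2, 8], [3, 4], [5, 7], [6], [9]].

The final insertion tableau P = [[1, 2, 8], [3, 4], [5, 7], [6], [9]] has shape [3, 2, 2, 1, 1].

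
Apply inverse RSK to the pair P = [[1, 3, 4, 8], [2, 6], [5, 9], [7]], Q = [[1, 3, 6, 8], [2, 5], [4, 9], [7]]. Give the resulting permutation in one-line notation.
7 5 9 2 3 6 1 8 4

Reverse the RSK construction: for i from n down to 1, find the cell of Q containing i, remove the entry at that cell from P, and reverse-bump it up through P; the value ejected from row 1 is w(i).

Step i=9: Q has 9 at row 3, column 2; remove 9 from row 3 of P and reverse-bump: 9 enters row 2 and ejects 6; 6 enters row 1 and ejects 4. So w(9) = 4. P is now [[1, 3, 6, 8], [2, 9], [5], [7]].
Step i=8: Q has 8 at row 1, column 4; remove that cell from P, ejecting 8. So w(8) = 8. P is now [[1, 3, 6], [2, 9], [5], [7]].
Step i=7: Q has 7 at row 4, column 1; remove 7 from row 4 of P and reverse-bump: 7 enters row 3 and ejects 5; 5 enters row 2 and ejects 2; 2 enters row 1 and ejects 1. So w(7) = 1. P is now [[2, 3, 6], [5, 9], [7]].
Step i=6: Q has 6 at row 1, column 3; remove that cell from P, ejecting 6. So w(6) = 6. P is now [[2, 3], [5, 9], [7]].
Step i=5: Q has 5 at row 2, column 2; remove 9 from row 2 of P and reverse-bump: 9 enters row 1 and ejects 3. So w(5) = 3. P is now [[2, 9], [5], [7]].
Step i=4: Q has 4 at row 3, column 1; remove 7 from row 3 of P and reverse-bump: 7 enters row 2 and ejects 5; 5 enters row 1 and ejects 2. So w(4) = 2. P is now [[5, 9], [7]].
Step i=3: Q has 3 at row 1, column 2; remove that cell from P, ejecting 9. So w(3) = 9. P is now [[5], [7]].
Step i=2: Q has 2 at row 2, column 1; remove 7 from row 2 of P and reverse-bump: 7 enters row 1 and ejects 5. So w(2) = 5. P is now [[7]].
Step i=1: Q has 1 at row 1, column 1; remove that cell from P, ejecting 7. So w(1) = 7. P is now [].

So w = 7 5 9 2 3 6 1 8 4.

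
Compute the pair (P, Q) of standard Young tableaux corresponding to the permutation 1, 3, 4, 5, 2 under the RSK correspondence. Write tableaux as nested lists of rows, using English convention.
P = [[1, 2, 4, 5], [3]], Q = [[1, 2, 3, 4], [5]]

Insert each entry of the permutation into P by Schensted row insertion, recording in Q the position of each new cell.

Insert 1: appended to row 1. P = [[1]], Q = [[1]].
Insert 3: appended to row 1. P = [[1, 3]], Q = [[1, 2]].
Insert 4: appended to row 1. P = [[1, 3, 4]], Q = [[1, 2, 3]].
Insert 5: appended to row 1. P = [[1, 3, 4, 5]], Q = [[1, 2, 3, 4]].
Insert 2: 2 bumps 3 from row 1; 3 starts row 2. P = [[1, 2, 4, 5], [3]], Q = [[1, 2, 3, 4], [5]].

So P = [[1, 2, 4, 5], [3]], Q = [[1, 2, 3, 4], [5]].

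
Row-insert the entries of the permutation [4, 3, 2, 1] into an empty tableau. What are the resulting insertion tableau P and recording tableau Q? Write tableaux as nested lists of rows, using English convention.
P = [[1], [2], [3], [4]], Q = [[1], [2], [3], [4]]

Insert each entry of the permutation into P by Schensted row insertion, recording in Q the position of each new cell.

Insert 4: appended to row 1. P = [[4]].
Insert 3: 3 bumps 4 from row 1; 4 starts row 2. P = [[3], [4]].
Insert 2: 2 bumps 3 from row 1; 3 bumps 4 from row 2; 4 starts row 3. P = [[2], [3], [4]].
Insert 1: 1 bumps 2 from row 1; 2 bumps 3 from row 2; 3 bumps 4 from row 3; 4 starts row 4. P = [[1], [2], [3], [4]].

So P = [[1], [2], [3], [4]], Q = [[1], [2], [3], [4]].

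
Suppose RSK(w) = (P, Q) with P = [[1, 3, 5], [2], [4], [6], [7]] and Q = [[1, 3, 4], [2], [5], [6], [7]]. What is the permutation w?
7 2 4 6 5 3 1

Reverse the RSK construction: for i from n down to 1, find the cell of Q containing i, remove the entry at that cell from P, and reverse-bump it up through P; the value ejected from row 1 is w(i).

Step i=7: Q has 7 at row 5, column 1; remove 7 from row 5 of P and reverse-bump: 7 enters row 4 and ejects 6; 6 enters row 3 and ejects 4; 4 enters row 2 and ejects 2; 2 enters row 1 and ejects 1. So w(7) = 1. P is now [[2, 3, 5], [4], [6], [7]].
Step i=6: Q has 6 at row 4, column 1; remove 7 from row 4 of P and reverse-bump: 7 enters row 3 and ejects 6; 6 enters row 2 and ejects 4; 4 enters row 1 and ejects 3. So w(6) = 3. P is now [[2, 4, 5], [6], [7]].
Step i=5: Q has 5 at row 3, column 1; remove 7 from row 3 of P and reverse-bump: 7 enters row 2 and ejects 6; 6 enters row 1 and ejects 5. So w(5) = 5. P is now [[2, 4, 6], [7]].
Step i=4: Q has 4 at row 1, column 3; remove that cell from P, ejecting 6. So w(4) = 6. P is now [[2, 4], [7]].
Step i=3: Q has 3 at row 1, column 2; remove that cell from P, ejecting 4. So w(3) = 4. P is now [[2], [7]].
Step i=2: Q has 2 at row 2, column 1; remove 7 from row 2 of P and reverse-bump: 7 enters row 1 and ejects 2. So w(2) = 2. P is now [[7]].
Step i=1: Q has 1 at row 1, column 1; remove that cell from P, ejecting 7. So w(1) = 7. P is now [].

So w = 7 2 4 6 5 3 1.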